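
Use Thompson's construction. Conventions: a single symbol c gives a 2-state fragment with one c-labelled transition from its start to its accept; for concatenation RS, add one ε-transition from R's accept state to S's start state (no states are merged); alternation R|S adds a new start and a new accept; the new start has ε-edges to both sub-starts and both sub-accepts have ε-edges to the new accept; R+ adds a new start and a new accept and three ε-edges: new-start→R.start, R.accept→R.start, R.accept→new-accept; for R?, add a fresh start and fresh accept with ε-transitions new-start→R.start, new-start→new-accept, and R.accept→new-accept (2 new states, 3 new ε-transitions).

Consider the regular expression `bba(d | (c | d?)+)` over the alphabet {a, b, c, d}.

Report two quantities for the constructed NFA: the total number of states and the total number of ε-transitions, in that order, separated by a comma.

Per subexpression:
Each of the 6 symbol leaves contributes 2 states and 0 ε-transitions.
  d? — 4 states, 3 ε-transitions
  c | d? — 8 states, 7 ε-transitions
  (c | d?)+ — 10 states, 10 ε-transitions
  d | (c | d?)+ — 14 states, 14 ε-transitions
  bba(d | (c | d?)+) — 20 states, 17 ε-transitions

20, 17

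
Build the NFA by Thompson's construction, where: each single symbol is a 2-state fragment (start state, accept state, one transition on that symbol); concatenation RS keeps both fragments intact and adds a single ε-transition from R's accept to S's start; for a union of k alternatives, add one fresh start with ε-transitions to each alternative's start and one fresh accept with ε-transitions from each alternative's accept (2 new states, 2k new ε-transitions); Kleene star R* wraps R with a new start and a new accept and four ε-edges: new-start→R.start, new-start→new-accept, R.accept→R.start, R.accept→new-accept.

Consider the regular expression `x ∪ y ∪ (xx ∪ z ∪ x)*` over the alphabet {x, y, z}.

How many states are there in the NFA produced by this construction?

18

Building bottom-up:
Each of the 6 symbol leaves contributes a 2-state fragment.
  xx → 4 states
  xx ∪ z ∪ x → 10 states
  (xx ∪ z ∪ x)* → 12 states
  x ∪ y ∪ (xx ∪ z ∪ x)* → 18 states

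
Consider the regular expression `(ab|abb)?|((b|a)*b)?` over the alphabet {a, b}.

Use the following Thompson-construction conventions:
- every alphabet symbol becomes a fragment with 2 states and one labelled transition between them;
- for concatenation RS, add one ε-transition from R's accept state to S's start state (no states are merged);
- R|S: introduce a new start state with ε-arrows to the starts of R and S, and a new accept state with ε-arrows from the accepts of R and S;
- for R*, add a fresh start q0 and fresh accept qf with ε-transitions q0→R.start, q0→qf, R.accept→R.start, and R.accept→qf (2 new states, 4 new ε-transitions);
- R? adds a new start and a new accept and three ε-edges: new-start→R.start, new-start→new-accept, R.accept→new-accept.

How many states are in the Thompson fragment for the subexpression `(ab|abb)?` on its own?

14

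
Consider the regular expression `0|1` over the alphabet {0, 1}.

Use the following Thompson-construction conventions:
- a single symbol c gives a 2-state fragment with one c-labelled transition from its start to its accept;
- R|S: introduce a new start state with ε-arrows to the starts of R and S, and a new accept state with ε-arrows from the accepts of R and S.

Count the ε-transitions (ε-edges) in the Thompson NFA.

Per subexpression:
Each of the 2 symbol leaves contributes 0 ε-transitions.
  0|1 → 4 ε-transitions

4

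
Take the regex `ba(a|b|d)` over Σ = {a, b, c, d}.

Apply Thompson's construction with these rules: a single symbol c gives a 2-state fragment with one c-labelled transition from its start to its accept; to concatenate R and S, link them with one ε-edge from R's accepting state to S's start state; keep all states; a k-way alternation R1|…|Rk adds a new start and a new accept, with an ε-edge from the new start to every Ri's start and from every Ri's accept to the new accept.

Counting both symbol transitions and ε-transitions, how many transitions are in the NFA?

13

By structural recursion:
Each of the 5 symbol leaves contributes 1 transition (1 symbol, 0 ε).
  a|b|d = 9 transitions (3 symbol, 6 ε)
  ba(a|b|d) = 13 transitions (5 symbol, 8 ε)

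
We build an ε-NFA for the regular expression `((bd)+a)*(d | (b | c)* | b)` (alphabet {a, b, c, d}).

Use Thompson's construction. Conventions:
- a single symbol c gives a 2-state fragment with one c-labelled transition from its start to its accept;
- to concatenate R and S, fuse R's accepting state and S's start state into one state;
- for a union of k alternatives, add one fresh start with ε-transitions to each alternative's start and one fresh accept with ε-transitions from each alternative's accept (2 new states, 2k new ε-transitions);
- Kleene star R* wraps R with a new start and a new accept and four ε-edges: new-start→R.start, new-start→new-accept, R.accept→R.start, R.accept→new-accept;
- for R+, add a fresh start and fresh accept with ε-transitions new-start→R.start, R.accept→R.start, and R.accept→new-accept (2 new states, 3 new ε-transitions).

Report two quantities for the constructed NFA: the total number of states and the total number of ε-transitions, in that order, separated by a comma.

21, 21

Building bottom-up:
Each of the 7 symbol leaves contributes 2 states and 0 ε-transitions.
  bd = 3 states, 0 ε-transitions
  (bd)+ = 5 states, 3 ε-transitions
  (bd)+a = 6 states, 3 ε-transitions
  ((bd)+a)* = 8 states, 7 ε-transitions
  b | c = 6 states, 4 ε-transitions
  (b | c)* = 8 states, 8 ε-transitions
  d | (b | c)* | b = 14 states, 14 ε-transitions
  ((bd)+a)*(d | (b | c)* | b) = 21 states, 21 ε-transitions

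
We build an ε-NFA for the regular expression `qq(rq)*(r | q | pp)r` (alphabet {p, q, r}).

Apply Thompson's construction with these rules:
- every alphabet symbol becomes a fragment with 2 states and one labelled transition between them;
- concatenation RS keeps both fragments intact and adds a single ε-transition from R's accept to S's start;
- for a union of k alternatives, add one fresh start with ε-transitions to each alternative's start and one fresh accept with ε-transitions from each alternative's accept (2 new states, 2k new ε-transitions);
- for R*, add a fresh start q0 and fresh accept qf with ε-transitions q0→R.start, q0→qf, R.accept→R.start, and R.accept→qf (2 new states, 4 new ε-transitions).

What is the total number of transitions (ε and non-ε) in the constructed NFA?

25

Bottom-up over the parse tree:
Each of the 9 symbol leaves contributes 1 transition (1 symbol, 0 ε).
  rq = 3 transitions (2 symbol, 1 ε)
  (rq)* = 7 transitions (2 symbol, 5 ε)
  pp = 3 transitions (2 symbol, 1 ε)
  r | q | pp = 11 transitions (4 symbol, 7 ε)
  qq(rq)*(r | q | pp)r = 25 transitions (9 symbol, 16 ε)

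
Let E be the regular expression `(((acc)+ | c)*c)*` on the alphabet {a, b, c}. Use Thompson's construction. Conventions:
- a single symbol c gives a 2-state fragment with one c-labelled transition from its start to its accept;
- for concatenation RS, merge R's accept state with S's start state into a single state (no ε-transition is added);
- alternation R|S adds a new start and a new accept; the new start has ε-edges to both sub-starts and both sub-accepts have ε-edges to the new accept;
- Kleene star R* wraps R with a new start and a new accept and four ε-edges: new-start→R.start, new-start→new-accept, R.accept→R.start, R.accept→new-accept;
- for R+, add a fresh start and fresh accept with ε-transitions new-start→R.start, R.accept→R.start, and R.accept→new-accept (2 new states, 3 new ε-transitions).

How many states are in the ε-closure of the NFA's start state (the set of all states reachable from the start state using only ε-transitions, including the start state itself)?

8

Work bottom-up. For each fragment F, track |ε-closure(F.start)| and whether F's accept lies in that closure (i.e. whether F accepts ε). A single-symbol fragment has closure size 1 and does not accept ε.
  acc : same as the first factor's closure: C = 1
  (acc)+ : new start ε-reaches only the body's start; the new accept needs a symbol first: C = 1 + 1 = 2
  (acc)+ | c : C = 1 + 2 + 1 = 4 (the new accept is not ε-reachable since no branch accepts ε)
  ((acc)+ | c)* : new start has ε-edges to the inner start and to the new accept, so C = 2 + 4 = 6
  ((acc)+ | c)*c : C = 6 + (1−1) = 6 (closure spills across the concat boundary because the left factor accepts ε)
  (((acc)+ | c)*c)* : C = 1 (new start) + 6 (body) + 1 (new accept) = 8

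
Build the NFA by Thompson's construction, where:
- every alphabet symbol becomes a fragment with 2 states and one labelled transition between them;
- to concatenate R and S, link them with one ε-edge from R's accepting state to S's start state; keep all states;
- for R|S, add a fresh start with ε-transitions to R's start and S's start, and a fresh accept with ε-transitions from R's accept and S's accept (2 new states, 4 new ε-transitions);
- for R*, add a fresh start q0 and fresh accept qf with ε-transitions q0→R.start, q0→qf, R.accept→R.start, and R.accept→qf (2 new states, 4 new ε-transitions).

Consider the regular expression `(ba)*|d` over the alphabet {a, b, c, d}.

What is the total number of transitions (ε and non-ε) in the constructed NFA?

12

Building bottom-up:
Each of the 3 symbol leaves contributes 1 transition (1 symbol, 0 ε).
  ba → 3 transitions (2 symbol, 1 ε)
  (ba)* → 7 transitions (2 symbol, 5 ε)
  (ba)*|d → 12 transitions (3 symbol, 9 ε)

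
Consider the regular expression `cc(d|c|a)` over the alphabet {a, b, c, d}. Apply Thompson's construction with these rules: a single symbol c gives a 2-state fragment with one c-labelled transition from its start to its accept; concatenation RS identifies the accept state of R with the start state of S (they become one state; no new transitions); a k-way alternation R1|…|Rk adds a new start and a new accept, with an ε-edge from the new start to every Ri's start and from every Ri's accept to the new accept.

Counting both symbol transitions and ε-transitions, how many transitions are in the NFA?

11

Bottom-up over the parse tree:
Each of the 5 symbol leaves contributes 1 transition (1 symbol, 0 ε).
  d|c|a = 9 transitions (3 symbol, 6 ε)
  cc(d|c|a) = 11 transitions (5 symbol, 6 ε)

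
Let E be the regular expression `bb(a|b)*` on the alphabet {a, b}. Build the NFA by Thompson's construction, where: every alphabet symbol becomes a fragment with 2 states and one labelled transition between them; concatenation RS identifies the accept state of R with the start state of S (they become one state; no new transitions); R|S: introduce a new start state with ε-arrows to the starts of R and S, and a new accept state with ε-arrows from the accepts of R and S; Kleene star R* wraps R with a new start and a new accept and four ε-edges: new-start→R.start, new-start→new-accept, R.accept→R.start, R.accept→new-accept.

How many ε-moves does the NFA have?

8

By structural recursion:
Each of the 4 symbol leaves contributes 0 ε-transitions.
  a|b → 4 ε-transitions
  (a|b)* → 8 ε-transitions
  bb(a|b)* → 8 ε-transitions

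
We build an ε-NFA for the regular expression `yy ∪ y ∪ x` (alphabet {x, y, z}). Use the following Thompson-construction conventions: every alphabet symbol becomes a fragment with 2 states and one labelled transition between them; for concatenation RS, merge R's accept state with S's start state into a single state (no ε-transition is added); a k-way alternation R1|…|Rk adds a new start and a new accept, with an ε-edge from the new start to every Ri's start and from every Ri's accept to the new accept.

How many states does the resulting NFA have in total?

9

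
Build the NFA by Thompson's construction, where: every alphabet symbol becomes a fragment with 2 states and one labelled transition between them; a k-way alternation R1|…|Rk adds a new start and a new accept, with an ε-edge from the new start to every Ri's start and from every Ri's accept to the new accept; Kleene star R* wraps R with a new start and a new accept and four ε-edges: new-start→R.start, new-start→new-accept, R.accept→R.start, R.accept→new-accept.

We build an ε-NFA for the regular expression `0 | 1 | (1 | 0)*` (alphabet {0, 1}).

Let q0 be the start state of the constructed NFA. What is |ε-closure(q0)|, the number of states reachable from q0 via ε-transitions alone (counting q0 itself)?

Compute the ε-closure size of each fragment's start state recursively; a symbol fragment's start has no outgoing ε-edge, so its closure is just itself (size 1).
  1 | 0 : new start ε-reaches every alternative's start; none of them accept ε, so the new accept is not reached: |ε-closure| = 1 + 1 + 1 = 3
  (1 | 0)* : new start has ε-edges to the inner start and to the new accept, so |ε-closure| = 2 + 3 = 5
  0 | 1 | (1 | 0)* : |ε-closure| = 1 (new start) + (1 + 1 + 5) + 1 (new accept, since some branch ε-reaches its own accept) = 9

9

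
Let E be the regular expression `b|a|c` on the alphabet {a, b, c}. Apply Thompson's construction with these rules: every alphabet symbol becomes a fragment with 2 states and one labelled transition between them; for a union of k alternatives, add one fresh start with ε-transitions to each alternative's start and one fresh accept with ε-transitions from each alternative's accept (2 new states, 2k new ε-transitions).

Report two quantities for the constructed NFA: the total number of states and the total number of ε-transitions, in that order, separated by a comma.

8, 6

Building bottom-up:
Each of the 3 symbol leaves contributes 2 states and 0 ε-transitions.
  b|a|c : 8 states, 6 ε-transitions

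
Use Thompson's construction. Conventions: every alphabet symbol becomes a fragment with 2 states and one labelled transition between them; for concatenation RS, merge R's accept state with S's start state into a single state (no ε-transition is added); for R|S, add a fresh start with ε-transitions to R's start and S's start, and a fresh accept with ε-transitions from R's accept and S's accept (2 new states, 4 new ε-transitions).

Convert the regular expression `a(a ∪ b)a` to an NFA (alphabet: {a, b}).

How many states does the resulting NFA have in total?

By structural recursion:
Each of the 4 symbol leaves contributes a 2-state fragment.
  a ∪ b = 6 states
  a(a ∪ b)a = 8 states

8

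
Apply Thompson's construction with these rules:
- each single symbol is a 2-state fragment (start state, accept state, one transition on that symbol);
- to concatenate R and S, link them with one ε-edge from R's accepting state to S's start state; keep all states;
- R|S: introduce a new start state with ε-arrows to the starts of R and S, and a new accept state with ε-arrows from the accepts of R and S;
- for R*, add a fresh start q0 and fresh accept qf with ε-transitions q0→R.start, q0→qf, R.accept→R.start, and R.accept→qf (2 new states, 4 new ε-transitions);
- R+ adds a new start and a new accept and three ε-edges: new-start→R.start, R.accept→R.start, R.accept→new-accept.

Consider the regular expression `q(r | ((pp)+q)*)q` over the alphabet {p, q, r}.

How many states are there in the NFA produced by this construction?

Per subexpression:
Each of the 6 symbol leaves contributes a 2-state fragment.
  pp = 4 states
  (pp)+ = 6 states
  (pp)+q = 8 states
  ((pp)+q)* = 10 states
  r | ((pp)+q)* = 14 states
  q(r | ((pp)+q)*)q = 18 states

18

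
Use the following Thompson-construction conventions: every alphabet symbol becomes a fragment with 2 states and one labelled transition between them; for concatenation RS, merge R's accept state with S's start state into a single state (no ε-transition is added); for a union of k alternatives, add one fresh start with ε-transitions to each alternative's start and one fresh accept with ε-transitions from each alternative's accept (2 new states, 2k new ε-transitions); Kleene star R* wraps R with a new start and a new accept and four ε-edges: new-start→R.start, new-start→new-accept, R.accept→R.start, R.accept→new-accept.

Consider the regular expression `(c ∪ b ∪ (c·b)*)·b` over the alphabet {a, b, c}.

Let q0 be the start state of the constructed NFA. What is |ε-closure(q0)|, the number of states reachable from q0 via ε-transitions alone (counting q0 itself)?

Let C(F) = |ε-closure(F.start)| within fragment F, and note whether F accepts ε. Symbol fragments have C = 1 and do not accept ε. Then:
  c·b : |ε-closure| equals the left operand's closure size = 1 (its accept is not ε-reachable, so the closure stops there)
  (c·b)* : the star's fresh start ε-reaches both the body's start and the fresh accept: |ε-closure| = 2 + 1 = 3
  c ∪ b ∪ (c·b)* : |ε-closure| = 1 (new start) + (1 + 1 + 3) + 1 (new accept, since some branch ε-reaches its own accept) = 7
  (c ∪ b ∪ (c·b)*)·b : |ε-closure| = 7 + (1−1) = 7 (closure spills across the concat boundary because the left factor accepts ε)

7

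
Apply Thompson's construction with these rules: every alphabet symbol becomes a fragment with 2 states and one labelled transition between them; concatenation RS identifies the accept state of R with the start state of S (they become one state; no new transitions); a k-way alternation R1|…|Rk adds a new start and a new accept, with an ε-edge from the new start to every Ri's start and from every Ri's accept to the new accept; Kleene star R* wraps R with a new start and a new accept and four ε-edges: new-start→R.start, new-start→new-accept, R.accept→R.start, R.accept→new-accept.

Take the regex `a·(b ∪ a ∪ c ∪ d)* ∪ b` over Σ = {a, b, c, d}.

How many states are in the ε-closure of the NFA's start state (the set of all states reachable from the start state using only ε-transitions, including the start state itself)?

Let C(F) = |ε-closure(F.start)| within fragment F, and note whether F accepts ε. Symbol fragments have C = 1 and do not accept ε. Then:
  b ∪ a ∪ c ∪ d — new start ε-reaches every alternative's start; none of them accept ε, so the new accept is not reached: |closure| = 1 + 1 + 1 + 1 + 1 = 5
  (b ∪ a ∪ c ∪ d)* — |closure| = 1 (new start) + 5 (body) + 1 (new accept) = 7
  a·(b ∪ a ∪ c ∪ d)* — |closure| equals the left operand's closure size = 1 (its accept is not ε-reachable, so the closure stops there)
  a·(b ∪ a ∪ c ∪ d)* ∪ b — new start ε-reaches every alternative's start; none of them accept ε, so the new accept is not reached: |closure| = 1 + 1 + 1 = 3

3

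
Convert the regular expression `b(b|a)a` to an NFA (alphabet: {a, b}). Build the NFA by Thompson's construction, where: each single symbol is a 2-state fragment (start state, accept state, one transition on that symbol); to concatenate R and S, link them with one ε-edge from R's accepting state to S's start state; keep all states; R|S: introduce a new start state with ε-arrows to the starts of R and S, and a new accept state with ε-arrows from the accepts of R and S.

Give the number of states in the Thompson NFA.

10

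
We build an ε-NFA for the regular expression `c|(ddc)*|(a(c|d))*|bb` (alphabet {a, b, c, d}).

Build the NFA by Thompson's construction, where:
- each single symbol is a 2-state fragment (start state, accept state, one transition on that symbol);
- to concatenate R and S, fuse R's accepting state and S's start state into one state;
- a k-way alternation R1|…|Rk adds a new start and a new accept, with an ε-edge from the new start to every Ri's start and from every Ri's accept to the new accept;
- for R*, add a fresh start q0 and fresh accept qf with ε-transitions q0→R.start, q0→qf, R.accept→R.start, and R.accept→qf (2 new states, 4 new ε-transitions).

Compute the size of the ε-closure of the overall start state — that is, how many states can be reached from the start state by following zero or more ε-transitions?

Compute the ε-closure size of each fragment's start state recursively; a symbol fragment's start has no outgoing ε-edge, so its closure is just itself (size 1).
  ddc : C equals the left operand's closure size = 1 (its accept is not ε-reachable, so the closure stops there)
  (ddc)* : C = 1 (new start) + 1 (body) + 1 (new accept) = 3
  c|d : new start ε-reaches every alternative's start; none of them accept ε, so the new accept is not reached: C = 1 + 1 + 1 = 3
  a(c|d) : C equals the left operand's closure size = 1 (its accept is not ε-reachable, so the closure stops there)
  (a(c|d))* : new start has ε-edges to the inner start and to the new accept, so C = 2 + 1 = 3
  bb : C equals the left operand's closure size = 1 (its accept is not ε-reachable, so the closure stops there)
  c|(ddc)*|(a(c|d))*|bb : new start ε-reaches every alternative's start; at least one alternative accepts ε, so the union's new accept is reached too: C = 1 + 1 + 3 + 3 + 1 + 1 = 10

10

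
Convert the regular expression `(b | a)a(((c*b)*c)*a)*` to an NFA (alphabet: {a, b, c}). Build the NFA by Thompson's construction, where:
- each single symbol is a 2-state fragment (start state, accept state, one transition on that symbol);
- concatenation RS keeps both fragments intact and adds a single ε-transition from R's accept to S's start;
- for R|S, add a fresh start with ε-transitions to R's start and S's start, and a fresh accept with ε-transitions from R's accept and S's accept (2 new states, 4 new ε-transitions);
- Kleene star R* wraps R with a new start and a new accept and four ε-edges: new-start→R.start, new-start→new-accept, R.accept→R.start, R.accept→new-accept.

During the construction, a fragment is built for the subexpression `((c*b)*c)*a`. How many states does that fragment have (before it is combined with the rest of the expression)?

14

Fragment for `((c*b)*c)*a`:
Each of the 4 symbol leaves contributes a 2-state fragment.
  c* — 4 states
  c*b — 6 states
  (c*b)* — 8 states
  (c*b)*c — 10 states
  ((c*b)*c)* — 12 states
  ((c*b)*c)*a — 14 states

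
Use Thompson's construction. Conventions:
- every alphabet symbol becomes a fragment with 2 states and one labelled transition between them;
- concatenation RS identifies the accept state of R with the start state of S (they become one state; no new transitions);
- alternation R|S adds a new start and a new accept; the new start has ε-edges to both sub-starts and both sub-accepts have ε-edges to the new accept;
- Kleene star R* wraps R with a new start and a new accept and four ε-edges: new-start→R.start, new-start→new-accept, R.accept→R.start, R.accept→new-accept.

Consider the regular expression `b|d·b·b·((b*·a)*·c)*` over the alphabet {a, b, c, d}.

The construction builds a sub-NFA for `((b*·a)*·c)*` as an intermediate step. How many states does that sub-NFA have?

Fragment for `((b*·a)*·c)*`:
Each of the 3 symbol leaves contributes a 2-state fragment.
  b* — 4 states
  b*·a — 5 states
  (b*·a)* — 7 states
  (b*·a)*·c — 8 states
  ((b*·a)*·c)* — 10 states

10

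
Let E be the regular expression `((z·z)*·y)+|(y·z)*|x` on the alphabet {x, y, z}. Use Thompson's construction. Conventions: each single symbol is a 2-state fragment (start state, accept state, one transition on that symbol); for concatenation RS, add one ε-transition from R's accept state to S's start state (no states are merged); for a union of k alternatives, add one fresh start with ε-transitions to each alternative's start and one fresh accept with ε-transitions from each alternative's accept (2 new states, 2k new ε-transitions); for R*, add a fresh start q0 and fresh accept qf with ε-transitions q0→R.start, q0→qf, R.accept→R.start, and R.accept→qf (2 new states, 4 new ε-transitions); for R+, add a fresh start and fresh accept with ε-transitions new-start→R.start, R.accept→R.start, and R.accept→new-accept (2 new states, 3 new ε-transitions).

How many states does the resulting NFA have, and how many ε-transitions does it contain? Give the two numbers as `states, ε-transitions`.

20, 20

Bottom-up over the parse tree:
Each of the 6 symbol leaves contributes 2 states and 0 ε-transitions.
  z·z = 4 states, 1 ε-transition
  (z·z)* = 6 states, 5 ε-transitions
  (z·z)*·y = 8 states, 6 ε-transitions
  ((z·z)*·y)+ = 10 states, 9 ε-transitions
  y·z = 4 states, 1 ε-transition
  (y·z)* = 6 states, 5 ε-transitions
  ((z·z)*·y)+|(y·z)*|x = 20 states, 20 ε-transitions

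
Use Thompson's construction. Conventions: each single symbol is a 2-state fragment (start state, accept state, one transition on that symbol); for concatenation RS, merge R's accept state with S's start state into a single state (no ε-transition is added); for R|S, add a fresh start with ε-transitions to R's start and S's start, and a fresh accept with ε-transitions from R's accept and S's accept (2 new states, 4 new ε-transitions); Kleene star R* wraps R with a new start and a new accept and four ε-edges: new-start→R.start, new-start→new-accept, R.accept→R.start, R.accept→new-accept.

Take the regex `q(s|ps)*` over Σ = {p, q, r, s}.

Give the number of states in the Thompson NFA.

10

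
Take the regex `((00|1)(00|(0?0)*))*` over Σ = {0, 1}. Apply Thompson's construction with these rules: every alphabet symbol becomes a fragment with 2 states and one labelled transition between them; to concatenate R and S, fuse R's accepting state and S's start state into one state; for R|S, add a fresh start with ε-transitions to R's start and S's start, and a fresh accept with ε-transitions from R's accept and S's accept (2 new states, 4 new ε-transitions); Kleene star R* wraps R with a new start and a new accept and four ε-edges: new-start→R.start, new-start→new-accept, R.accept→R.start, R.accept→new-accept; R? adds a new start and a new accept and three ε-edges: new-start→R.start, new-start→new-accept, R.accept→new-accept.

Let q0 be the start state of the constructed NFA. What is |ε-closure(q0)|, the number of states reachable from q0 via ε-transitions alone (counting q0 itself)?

5

Compute the ε-closure size of each fragment's start state recursively; a symbol fragment's start has no outgoing ε-edge, so its closure is just itself (size 1).
  00 — |ε-closure| equals the left operand's closure size = 1 (its accept is not ε-reachable, so the closure stops there)
  00|1 — |ε-closure| = 1 + 1 + 1 = 3 (the new accept is not ε-reachable since no branch accepts ε)
  00 — same as the first factor's closure: |ε-closure| = 1
  0? — |ε-closure| = 1 (new start) + 1 (body) + 1 (new accept, via ε) = 3
  0?0 — |ε-closure| = 3 + (1−1) = 3 (closure spills across the concat boundary because the left factor accepts ε)
  (0?0)* — new start has ε-edges to the inner start and to the new accept, so |ε-closure| = 2 + 3 = 5
  00|(0?0)* — new start ε-reaches every alternative's start; at least one alternative accepts ε, so the union's new accept is reached too: |ε-closure| = 1 + 1 + 5 + 1 = 8
  (00|1)(00|(0?0)*) — |ε-closure| equals the left operand's closure size = 3 (its accept is not ε-reachable, so the closure stops there)
  ((00|1)(00|(0?0)*))* — |ε-closure| = 1 (new start) + 3 (body) + 1 (new accept) = 5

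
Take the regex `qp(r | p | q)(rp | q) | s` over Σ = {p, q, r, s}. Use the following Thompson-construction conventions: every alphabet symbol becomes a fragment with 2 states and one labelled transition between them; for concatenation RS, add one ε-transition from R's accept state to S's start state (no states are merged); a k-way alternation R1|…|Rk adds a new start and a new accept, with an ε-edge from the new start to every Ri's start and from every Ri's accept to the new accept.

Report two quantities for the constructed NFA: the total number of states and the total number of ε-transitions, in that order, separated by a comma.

Building bottom-up:
Each of the 9 symbol leaves contributes 2 states and 0 ε-transitions.
  r | p | q = 8 states, 6 ε-transitions
  rp = 4 states, 1 ε-transition
  rp | q = 8 states, 5 ε-transitions
  qp(r | p | q)(rp | q) = 20 states, 14 ε-transitions
  qp(r | p | q)(rp | q) | s = 24 states, 18 ε-transitions

24, 18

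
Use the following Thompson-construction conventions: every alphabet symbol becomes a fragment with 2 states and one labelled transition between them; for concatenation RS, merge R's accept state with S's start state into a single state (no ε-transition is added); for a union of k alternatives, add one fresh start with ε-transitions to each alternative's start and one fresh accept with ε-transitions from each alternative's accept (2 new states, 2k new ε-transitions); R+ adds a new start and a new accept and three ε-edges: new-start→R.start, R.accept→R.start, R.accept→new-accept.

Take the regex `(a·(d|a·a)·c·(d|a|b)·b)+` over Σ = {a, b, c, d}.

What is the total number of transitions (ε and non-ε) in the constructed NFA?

Bottom-up over the parse tree:
Each of the 9 symbol leaves contributes 1 transition (1 symbol, 0 ε).
  a·a → 2 transitions (2 symbol, 0 ε)
  d|a·a → 7 transitions (3 symbol, 4 ε)
  d|a|b → 9 transitions (3 symbol, 6 ε)
  a·(d|a·a)·c·(d|a|b)·b → 19 transitions (9 symbol, 10 ε)
  (a·(d|a·a)·c·(d|a|b)·b)+ → 22 transitions (9 symbol, 13 ε)

22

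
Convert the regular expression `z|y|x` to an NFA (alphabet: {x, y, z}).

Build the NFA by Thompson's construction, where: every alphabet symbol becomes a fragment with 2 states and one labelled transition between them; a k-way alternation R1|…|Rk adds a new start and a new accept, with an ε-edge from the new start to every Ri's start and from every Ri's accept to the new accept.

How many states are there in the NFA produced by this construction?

Building bottom-up:
Each of the 3 symbol leaves contributes a 2-state fragment.
  z|y|x → 8 states

8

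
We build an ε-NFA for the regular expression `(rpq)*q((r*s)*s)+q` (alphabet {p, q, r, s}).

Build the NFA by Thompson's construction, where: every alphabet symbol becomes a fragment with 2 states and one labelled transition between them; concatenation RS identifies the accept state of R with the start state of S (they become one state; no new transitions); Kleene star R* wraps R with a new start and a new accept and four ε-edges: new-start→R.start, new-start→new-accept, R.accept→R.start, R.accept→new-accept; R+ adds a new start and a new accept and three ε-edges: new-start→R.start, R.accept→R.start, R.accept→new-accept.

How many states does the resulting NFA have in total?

By structural recursion:
Each of the 8 symbol leaves contributes a 2-state fragment.
  rpq → 4 states
  (rpq)* → 6 states
  r* → 4 states
  r*s → 5 states
  (r*s)* → 7 states
  (r*s)*s → 8 states
  ((r*s)*s)+ → 10 states
  (rpq)*q((r*s)*s)+q → 17 states

17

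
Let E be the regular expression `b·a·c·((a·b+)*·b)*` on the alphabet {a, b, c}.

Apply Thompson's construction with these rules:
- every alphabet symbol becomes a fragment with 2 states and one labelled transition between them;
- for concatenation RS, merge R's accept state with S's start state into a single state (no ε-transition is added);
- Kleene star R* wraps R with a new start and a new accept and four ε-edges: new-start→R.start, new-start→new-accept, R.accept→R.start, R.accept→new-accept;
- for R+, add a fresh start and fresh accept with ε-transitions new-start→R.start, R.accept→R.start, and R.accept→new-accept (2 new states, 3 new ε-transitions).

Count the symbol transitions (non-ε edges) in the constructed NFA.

6

Per subexpression:
Each of the 6 symbol leaves contributes exactly 1 symbol transition.
  b+ : 1 symbol transition
  a·b+ : 2 symbol transitions
  (a·b+)* : 2 symbol transitions
  (a·b+)*·b : 3 symbol transitions
  ((a·b+)*·b)* : 3 symbol transitions
  b·a·c·((a·b+)*·b)* : 6 symbol transitions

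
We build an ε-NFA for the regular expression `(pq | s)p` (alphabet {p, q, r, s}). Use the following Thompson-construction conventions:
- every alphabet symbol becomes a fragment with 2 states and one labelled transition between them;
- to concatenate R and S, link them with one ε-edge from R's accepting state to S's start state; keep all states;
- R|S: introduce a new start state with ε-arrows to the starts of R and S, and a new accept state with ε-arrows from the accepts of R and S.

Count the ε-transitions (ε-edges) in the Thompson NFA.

Recursing over subexpressions:
Each of the 4 symbol leaves contributes 0 ε-transitions.
  pq — 1 ε-transition
  pq | s — 5 ε-transitions
  (pq | s)p — 6 ε-transitions

6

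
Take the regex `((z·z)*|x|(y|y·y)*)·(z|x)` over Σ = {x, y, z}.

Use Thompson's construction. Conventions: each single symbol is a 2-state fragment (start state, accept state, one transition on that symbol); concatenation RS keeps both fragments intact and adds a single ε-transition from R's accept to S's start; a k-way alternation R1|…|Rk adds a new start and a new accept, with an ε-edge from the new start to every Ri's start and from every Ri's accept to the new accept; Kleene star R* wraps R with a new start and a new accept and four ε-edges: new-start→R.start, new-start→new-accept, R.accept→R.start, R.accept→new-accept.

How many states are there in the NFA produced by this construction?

26

Per subexpression:
Each of the 8 symbol leaves contributes a 2-state fragment.
  z·z — 4 states
  (z·z)* — 6 states
  y·y — 4 states
  y|y·y — 8 states
  (y|y·y)* — 10 states
  (z·z)*|x|(y|y·y)* — 20 states
  z|x — 6 states
  ((z·z)*|x|(y|y·y)*)·(z|x) — 26 states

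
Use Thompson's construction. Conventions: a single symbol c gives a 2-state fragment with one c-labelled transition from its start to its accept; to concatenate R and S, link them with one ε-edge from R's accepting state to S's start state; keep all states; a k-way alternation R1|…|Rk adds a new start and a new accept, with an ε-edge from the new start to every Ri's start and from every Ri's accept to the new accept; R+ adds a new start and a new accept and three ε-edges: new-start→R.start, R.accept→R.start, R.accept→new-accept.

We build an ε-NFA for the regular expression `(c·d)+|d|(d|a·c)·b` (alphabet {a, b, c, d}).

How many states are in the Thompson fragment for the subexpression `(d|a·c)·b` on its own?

10

Fragment for `(d|a·c)·b`:
Each of the 4 symbol leaves contributes a 2-state fragment.
  a·c : 4 states
  d|a·c : 8 states
  (d|a·c)·b : 10 states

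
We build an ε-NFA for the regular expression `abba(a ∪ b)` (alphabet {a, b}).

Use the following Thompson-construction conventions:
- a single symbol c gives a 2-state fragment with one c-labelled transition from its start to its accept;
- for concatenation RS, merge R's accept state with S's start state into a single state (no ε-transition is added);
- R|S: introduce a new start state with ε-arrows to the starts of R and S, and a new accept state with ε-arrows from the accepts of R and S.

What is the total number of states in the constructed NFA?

By structural recursion:
Each of the 6 symbol leaves contributes a 2-state fragment.
  a ∪ b = 6 states
  abba(a ∪ b) = 10 states

10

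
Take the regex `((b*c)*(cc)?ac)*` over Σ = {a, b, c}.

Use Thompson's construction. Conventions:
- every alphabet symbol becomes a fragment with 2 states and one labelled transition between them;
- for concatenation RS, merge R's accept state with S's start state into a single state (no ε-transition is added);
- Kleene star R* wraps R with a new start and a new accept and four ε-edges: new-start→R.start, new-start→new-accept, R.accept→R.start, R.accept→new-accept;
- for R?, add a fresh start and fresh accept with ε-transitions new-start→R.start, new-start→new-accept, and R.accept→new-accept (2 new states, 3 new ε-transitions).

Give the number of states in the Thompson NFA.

15

Building bottom-up:
Each of the 6 symbol leaves contributes a 2-state fragment.
  b* = 4 states
  b*c = 5 states
  (b*c)* = 7 states
  cc = 3 states
  (cc)? = 5 states
  (b*c)*(cc)?ac = 13 states
  ((b*c)*(cc)?ac)* = 15 states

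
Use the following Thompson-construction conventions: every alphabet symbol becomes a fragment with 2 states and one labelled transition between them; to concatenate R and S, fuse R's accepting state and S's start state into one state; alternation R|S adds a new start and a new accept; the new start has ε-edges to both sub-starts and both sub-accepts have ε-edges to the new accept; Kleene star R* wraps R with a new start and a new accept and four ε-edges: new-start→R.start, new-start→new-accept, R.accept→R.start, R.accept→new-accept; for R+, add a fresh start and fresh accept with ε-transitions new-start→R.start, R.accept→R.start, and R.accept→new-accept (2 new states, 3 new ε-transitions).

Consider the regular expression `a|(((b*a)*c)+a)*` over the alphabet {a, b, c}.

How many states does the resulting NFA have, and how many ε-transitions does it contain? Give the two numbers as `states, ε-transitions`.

Per subexpression:
Each of the 5 symbol leaves contributes 2 states and 0 ε-transitions.
  b* — 4 states, 4 ε-transitions
  b*a — 5 states, 4 ε-transitions
  (b*a)* — 7 states, 8 ε-transitions
  (b*a)*c — 8 states, 8 ε-transitions
  ((b*a)*c)+ — 10 states, 11 ε-transitions
  ((b*a)*c)+a — 11 states, 11 ε-transitions
  (((b*a)*c)+a)* — 13 states, 15 ε-transitions
  a|(((b*a)*c)+a)* — 17 states, 19 ε-transitions

17, 19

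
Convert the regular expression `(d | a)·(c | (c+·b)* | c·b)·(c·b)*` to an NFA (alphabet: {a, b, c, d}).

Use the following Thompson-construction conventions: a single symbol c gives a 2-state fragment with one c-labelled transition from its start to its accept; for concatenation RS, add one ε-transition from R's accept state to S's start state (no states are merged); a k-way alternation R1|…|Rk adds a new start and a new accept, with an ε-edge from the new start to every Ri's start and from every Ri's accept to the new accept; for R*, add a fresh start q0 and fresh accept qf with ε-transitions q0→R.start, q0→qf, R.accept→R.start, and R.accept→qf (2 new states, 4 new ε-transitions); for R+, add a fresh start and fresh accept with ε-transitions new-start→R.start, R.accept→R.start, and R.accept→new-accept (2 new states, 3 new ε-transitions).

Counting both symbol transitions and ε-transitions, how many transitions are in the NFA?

35

Recursing over subexpressions:
Each of the 9 symbol leaves contributes 1 transition (1 symbol, 0 ε).
  d | a → 6 transitions (2 symbol, 4 ε)
  c+ → 4 transitions (1 symbol, 3 ε)
  c+·b → 6 transitions (2 symbol, 4 ε)
  (c+·b)* → 10 transitions (2 symbol, 8 ε)
  c·b → 3 transitions (2 symbol, 1 ε)
  c | (c+·b)* | c·b → 20 transitions (5 symbol, 15 ε)
  c·b → 3 transitions (2 symbol, 1 ε)
  (c·b)* → 7 transitions (2 symbol, 5 ε)
  (d | a)·(c | (c+·b)* | c·b)·(c·b)* → 35 transitions (9 symbol, 26 ε)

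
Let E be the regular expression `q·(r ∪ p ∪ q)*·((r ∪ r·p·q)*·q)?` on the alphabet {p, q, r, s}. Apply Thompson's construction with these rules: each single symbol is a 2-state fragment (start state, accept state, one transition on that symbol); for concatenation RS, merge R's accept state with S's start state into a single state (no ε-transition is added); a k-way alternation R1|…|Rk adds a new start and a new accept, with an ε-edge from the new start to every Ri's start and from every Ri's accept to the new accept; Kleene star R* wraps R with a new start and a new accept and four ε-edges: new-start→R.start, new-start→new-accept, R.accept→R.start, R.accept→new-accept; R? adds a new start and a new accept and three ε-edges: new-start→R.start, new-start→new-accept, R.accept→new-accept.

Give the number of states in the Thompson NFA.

Recursing over subexpressions:
Each of the 9 symbol leaves contributes a 2-state fragment.
  r ∪ p ∪ q — 8 states
  (r ∪ p ∪ q)* — 10 states
  r·p·q — 4 states
  r ∪ r·p·q — 8 states
  (r ∪ r·p·q)* — 10 states
  (r ∪ r·p·q)*·q — 11 states
  ((r ∪ r·p·q)*·q)? — 13 states
  q·(r ∪ p ∪ q)*·((r ∪ r·p·q)*·q)? — 23 states

23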